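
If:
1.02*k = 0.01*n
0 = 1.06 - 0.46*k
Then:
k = 2.30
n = 235.04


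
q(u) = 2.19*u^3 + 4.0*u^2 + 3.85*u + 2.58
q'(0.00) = 3.85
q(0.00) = 2.58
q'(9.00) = 608.02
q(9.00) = 1957.74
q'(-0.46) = 1.56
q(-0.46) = 1.44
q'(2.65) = 71.19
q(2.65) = 81.63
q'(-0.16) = 2.74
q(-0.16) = 2.06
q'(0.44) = 8.64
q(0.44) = 5.23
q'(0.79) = 14.27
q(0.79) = 9.20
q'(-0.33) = 1.93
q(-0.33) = 1.67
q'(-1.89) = 12.20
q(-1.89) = -5.19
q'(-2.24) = 18.90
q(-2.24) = -10.59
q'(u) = 6.57*u^2 + 8.0*u + 3.85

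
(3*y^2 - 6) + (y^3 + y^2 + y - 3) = y^3 + 4*y^2 + y - 9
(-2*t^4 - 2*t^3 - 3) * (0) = 0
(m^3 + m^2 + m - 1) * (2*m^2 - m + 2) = 2*m^5 + m^4 + 3*m^3 - m^2 + 3*m - 2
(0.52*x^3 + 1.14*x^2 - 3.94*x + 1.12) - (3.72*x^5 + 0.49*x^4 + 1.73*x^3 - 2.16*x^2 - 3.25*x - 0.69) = -3.72*x^5 - 0.49*x^4 - 1.21*x^3 + 3.3*x^2 - 0.69*x + 1.81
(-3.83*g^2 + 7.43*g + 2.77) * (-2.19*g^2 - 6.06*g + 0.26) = 8.3877*g^4 + 6.9381*g^3 - 52.0879*g^2 - 14.8544*g + 0.7202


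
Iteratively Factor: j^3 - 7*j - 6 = (j + 1)*(j^2 - j - 6) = (j - 3)*(j + 1)*(j + 2)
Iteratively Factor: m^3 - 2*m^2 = (m - 2)*(m^2) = m*(m - 2)*(m)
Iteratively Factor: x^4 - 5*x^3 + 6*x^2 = (x)*(x^3 - 5*x^2 + 6*x) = x*(x - 2)*(x^2 - 3*x) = x*(x - 3)*(x - 2)*(x)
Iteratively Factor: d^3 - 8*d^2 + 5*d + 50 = (d + 2)*(d^2 - 10*d + 25) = (d - 5)*(d + 2)*(d - 5)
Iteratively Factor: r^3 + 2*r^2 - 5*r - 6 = (r + 3)*(r^2 - r - 2) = (r + 1)*(r + 3)*(r - 2)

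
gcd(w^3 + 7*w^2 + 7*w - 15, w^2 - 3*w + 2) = w - 1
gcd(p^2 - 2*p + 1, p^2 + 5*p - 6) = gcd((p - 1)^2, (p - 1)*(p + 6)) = p - 1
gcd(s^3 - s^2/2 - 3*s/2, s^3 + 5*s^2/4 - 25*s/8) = s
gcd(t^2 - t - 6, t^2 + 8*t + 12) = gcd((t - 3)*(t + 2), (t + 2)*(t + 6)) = t + 2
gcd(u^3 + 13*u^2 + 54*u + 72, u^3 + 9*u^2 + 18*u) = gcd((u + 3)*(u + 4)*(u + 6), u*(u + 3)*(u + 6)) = u^2 + 9*u + 18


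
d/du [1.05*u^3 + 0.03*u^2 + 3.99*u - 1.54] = 3.15*u^2 + 0.06*u + 3.99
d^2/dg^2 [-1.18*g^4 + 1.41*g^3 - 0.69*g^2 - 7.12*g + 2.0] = -14.16*g^2 + 8.46*g - 1.38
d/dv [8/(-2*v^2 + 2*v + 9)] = 16*(2*v - 1)/(-2*v^2 + 2*v + 9)^2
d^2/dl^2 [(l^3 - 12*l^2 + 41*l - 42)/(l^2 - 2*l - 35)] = 112/(l^3 + 15*l^2 + 75*l + 125)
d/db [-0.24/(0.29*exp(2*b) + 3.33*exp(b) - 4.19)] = (0.1392*exp(b) + 0.7992)*exp(b)/(0.29*exp(2*b) + 3.33*exp(b) - 4.19)^2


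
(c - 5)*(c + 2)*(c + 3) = c^3 - 19*c - 30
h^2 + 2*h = h*(h + 2)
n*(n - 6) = n^2 - 6*n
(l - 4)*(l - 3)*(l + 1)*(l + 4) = l^4 - 2*l^3 - 19*l^2 + 32*l + 48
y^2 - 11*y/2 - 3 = (y - 6)*(y + 1/2)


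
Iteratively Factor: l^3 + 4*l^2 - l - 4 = (l - 1)*(l^2 + 5*l + 4) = (l - 1)*(l + 1)*(l + 4)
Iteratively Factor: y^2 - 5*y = (y - 5)*(y)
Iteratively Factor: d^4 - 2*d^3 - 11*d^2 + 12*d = (d)*(d^3 - 2*d^2 - 11*d + 12) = d*(d - 4)*(d^2 + 2*d - 3) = d*(d - 4)*(d - 1)*(d + 3)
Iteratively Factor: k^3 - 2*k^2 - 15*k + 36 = (k - 3)*(k^2 + k - 12) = (k - 3)^2*(k + 4)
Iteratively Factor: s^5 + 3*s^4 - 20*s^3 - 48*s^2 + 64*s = (s + 4)*(s^4 - s^3 - 16*s^2 + 16*s) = (s - 1)*(s + 4)*(s^3 - 16*s) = (s - 4)*(s - 1)*(s + 4)*(s^2 + 4*s) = (s - 4)*(s - 1)*(s + 4)^2*(s)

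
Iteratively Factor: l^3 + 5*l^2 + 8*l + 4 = (l + 1)*(l^2 + 4*l + 4) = (l + 1)*(l + 2)*(l + 2)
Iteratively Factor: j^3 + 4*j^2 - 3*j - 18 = (j - 2)*(j^2 + 6*j + 9) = (j - 2)*(j + 3)*(j + 3)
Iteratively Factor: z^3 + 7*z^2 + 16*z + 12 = (z + 3)*(z^2 + 4*z + 4) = (z + 2)*(z + 3)*(z + 2)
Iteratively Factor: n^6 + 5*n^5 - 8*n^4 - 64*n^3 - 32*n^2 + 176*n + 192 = (n + 2)*(n^5 + 3*n^4 - 14*n^3 - 36*n^2 + 40*n + 96) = (n - 3)*(n + 2)*(n^4 + 6*n^3 + 4*n^2 - 24*n - 32) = (n - 3)*(n + 2)^2*(n^3 + 4*n^2 - 4*n - 16) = (n - 3)*(n - 2)*(n + 2)^2*(n^2 + 6*n + 8) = (n - 3)*(n - 2)*(n + 2)^2*(n + 4)*(n + 2)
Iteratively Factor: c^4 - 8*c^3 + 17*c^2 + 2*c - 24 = (c + 1)*(c^3 - 9*c^2 + 26*c - 24) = (c - 3)*(c + 1)*(c^2 - 6*c + 8) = (c - 4)*(c - 3)*(c + 1)*(c - 2)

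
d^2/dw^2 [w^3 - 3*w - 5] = 6*w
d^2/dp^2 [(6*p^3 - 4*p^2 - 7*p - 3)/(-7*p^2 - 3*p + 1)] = 2*(163*p^3 + 579*p^2 + 318*p + 73)/(343*p^6 + 441*p^5 + 42*p^4 - 99*p^3 - 6*p^2 + 9*p - 1)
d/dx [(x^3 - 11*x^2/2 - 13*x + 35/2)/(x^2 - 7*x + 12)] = (2*x^4 - 28*x^3 + 175*x^2 - 334*x - 67)/(2*(x^4 - 14*x^3 + 73*x^2 - 168*x + 144))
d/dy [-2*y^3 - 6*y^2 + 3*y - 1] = -6*y^2 - 12*y + 3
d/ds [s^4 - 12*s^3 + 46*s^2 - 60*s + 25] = 4*s^3 - 36*s^2 + 92*s - 60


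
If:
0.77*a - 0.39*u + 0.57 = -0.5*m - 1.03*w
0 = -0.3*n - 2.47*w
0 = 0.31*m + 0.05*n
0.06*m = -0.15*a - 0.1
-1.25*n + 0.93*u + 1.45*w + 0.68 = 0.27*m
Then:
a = -0.64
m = -0.07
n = 0.46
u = -0.04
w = -0.06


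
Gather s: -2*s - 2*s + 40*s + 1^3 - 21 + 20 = 36*s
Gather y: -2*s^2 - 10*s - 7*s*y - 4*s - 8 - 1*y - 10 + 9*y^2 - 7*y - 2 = -2*s^2 - 14*s + 9*y^2 + y*(-7*s - 8) - 20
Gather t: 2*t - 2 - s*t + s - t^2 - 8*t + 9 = s - t^2 + t*(-s - 6) + 7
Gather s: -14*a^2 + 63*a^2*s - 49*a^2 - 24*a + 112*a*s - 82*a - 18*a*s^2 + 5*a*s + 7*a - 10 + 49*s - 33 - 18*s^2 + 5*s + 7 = -63*a^2 - 99*a + s^2*(-18*a - 18) + s*(63*a^2 + 117*a + 54) - 36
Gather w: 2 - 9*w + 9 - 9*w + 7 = 18 - 18*w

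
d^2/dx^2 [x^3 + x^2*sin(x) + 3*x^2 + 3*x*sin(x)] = -x^2*sin(x) - 3*x*sin(x) + 4*x*cos(x) + 6*x + 2*sin(x) + 6*cos(x) + 6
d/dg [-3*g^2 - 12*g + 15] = -6*g - 12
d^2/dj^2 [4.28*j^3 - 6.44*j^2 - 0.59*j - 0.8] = 25.68*j - 12.88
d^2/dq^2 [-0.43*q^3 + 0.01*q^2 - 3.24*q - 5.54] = 0.02 - 2.58*q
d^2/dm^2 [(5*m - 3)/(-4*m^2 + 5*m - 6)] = 2*(-(5*m - 3)*(8*m - 5)^2 + (60*m - 37)*(4*m^2 - 5*m + 6))/(4*m^2 - 5*m + 6)^3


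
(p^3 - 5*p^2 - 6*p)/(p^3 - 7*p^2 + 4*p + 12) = p/(p - 2)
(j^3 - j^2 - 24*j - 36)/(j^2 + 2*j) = j - 3 - 18/j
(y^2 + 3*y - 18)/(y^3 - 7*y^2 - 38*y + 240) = (y - 3)/(y^2 - 13*y + 40)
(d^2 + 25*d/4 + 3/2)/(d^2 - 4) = (4*d^2 + 25*d + 6)/(4*(d^2 - 4))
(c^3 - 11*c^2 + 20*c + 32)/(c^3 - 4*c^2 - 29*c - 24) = (c - 4)/(c + 3)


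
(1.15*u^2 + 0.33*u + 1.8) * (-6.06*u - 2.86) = -6.969*u^3 - 5.2888*u^2 - 11.8518*u - 5.148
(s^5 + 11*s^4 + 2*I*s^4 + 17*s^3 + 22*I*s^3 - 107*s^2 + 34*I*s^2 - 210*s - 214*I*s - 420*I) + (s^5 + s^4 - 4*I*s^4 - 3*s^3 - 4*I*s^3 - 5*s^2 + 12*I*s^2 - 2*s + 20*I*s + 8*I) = 2*s^5 + 12*s^4 - 2*I*s^4 + 14*s^3 + 18*I*s^3 - 112*s^2 + 46*I*s^2 - 212*s - 194*I*s - 412*I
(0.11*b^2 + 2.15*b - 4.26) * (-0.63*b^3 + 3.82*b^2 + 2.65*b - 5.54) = -0.0693*b^5 - 0.9343*b^4 + 11.1883*b^3 - 11.1851*b^2 - 23.2*b + 23.6004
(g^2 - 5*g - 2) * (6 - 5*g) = -5*g^3 + 31*g^2 - 20*g - 12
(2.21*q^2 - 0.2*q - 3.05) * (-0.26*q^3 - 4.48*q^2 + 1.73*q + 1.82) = -0.5746*q^5 - 9.8488*q^4 + 5.5123*q^3 + 17.3402*q^2 - 5.6405*q - 5.551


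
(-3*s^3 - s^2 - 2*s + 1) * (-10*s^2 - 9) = 30*s^5 + 10*s^4 + 47*s^3 - s^2 + 18*s - 9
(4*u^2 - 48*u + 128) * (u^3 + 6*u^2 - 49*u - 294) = 4*u^5 - 24*u^4 - 356*u^3 + 1944*u^2 + 7840*u - 37632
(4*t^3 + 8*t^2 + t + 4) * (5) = 20*t^3 + 40*t^2 + 5*t + 20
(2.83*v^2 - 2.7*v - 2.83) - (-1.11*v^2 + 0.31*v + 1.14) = 3.94*v^2 - 3.01*v - 3.97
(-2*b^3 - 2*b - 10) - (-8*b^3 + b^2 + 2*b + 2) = 6*b^3 - b^2 - 4*b - 12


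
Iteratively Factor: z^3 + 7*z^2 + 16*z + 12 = (z + 2)*(z^2 + 5*z + 6) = (z + 2)^2*(z + 3)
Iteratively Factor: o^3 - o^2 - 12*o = (o)*(o^2 - o - 12) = o*(o + 3)*(o - 4)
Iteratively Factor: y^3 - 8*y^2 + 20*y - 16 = (y - 2)*(y^2 - 6*y + 8) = (y - 4)*(y - 2)*(y - 2)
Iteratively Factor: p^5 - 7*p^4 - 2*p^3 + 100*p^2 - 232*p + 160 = (p - 5)*(p^4 - 2*p^3 - 12*p^2 + 40*p - 32) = (p - 5)*(p - 2)*(p^3 - 12*p + 16) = (p - 5)*(p - 2)*(p + 4)*(p^2 - 4*p + 4) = (p - 5)*(p - 2)^2*(p + 4)*(p - 2)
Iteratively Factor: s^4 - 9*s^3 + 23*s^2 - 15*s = (s - 1)*(s^3 - 8*s^2 + 15*s) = (s - 5)*(s - 1)*(s^2 - 3*s) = (s - 5)*(s - 3)*(s - 1)*(s)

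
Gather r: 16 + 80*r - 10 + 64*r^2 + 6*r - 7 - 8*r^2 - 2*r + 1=56*r^2 + 84*r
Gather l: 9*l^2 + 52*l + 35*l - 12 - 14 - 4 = 9*l^2 + 87*l - 30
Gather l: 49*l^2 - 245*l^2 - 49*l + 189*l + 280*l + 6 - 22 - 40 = -196*l^2 + 420*l - 56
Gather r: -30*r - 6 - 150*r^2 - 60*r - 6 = -150*r^2 - 90*r - 12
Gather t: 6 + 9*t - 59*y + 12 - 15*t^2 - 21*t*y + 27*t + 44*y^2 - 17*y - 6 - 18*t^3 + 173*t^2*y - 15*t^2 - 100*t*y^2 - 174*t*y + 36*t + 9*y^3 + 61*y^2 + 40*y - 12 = -18*t^3 + t^2*(173*y - 30) + t*(-100*y^2 - 195*y + 72) + 9*y^3 + 105*y^2 - 36*y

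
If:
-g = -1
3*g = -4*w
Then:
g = 1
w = -3/4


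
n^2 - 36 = (n - 6)*(n + 6)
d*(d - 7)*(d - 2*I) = d^3 - 7*d^2 - 2*I*d^2 + 14*I*d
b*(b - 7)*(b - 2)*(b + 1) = b^4 - 8*b^3 + 5*b^2 + 14*b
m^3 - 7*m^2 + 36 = (m - 6)*(m - 3)*(m + 2)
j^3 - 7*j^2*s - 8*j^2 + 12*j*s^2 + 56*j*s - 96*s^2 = (j - 8)*(j - 4*s)*(j - 3*s)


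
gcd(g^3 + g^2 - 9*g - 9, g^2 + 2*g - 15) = g - 3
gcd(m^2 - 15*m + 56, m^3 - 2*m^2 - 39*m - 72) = m - 8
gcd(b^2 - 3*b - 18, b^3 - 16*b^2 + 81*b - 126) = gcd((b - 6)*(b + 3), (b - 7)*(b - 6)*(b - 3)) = b - 6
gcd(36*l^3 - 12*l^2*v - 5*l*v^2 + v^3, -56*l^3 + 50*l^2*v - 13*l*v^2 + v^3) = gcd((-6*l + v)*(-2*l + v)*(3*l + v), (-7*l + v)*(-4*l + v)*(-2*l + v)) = -2*l + v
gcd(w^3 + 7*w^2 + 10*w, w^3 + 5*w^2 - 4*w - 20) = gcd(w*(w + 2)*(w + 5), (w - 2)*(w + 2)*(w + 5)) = w^2 + 7*w + 10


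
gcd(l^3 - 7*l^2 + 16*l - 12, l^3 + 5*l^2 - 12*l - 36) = l - 3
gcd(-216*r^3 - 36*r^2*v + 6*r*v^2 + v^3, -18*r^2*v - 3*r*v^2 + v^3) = 6*r - v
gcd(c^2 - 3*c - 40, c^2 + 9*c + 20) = c + 5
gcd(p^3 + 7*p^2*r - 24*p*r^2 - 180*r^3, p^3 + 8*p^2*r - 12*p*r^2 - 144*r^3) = p^2 + 12*p*r + 36*r^2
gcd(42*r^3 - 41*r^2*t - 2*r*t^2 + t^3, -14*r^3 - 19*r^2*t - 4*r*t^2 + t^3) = 7*r - t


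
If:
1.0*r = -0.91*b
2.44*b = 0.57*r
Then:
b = 0.00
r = 0.00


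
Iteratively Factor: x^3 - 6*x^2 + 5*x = (x)*(x^2 - 6*x + 5) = x*(x - 1)*(x - 5)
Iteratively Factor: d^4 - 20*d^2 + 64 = (d + 4)*(d^3 - 4*d^2 - 4*d + 16) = (d - 4)*(d + 4)*(d^2 - 4) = (d - 4)*(d - 2)*(d + 4)*(d + 2)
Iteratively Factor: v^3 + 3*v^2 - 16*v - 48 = (v + 3)*(v^2 - 16) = (v - 4)*(v + 3)*(v + 4)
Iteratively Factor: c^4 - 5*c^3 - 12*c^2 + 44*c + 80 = (c - 4)*(c^3 - c^2 - 16*c - 20) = (c - 4)*(c + 2)*(c^2 - 3*c - 10) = (c - 5)*(c - 4)*(c + 2)*(c + 2)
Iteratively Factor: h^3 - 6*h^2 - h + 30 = (h + 2)*(h^2 - 8*h + 15) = (h - 3)*(h + 2)*(h - 5)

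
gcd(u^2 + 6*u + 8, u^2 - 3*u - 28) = u + 4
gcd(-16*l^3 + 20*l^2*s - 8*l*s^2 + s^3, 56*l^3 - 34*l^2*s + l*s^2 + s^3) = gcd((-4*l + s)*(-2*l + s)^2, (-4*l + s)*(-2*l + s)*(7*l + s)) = 8*l^2 - 6*l*s + s^2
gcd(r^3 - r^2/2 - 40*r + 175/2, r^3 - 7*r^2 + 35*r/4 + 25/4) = r^2 - 15*r/2 + 25/2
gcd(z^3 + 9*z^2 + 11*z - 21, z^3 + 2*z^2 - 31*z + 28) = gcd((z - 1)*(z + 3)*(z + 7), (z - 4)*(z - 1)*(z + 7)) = z^2 + 6*z - 7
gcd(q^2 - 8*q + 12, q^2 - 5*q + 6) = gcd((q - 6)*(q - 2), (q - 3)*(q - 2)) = q - 2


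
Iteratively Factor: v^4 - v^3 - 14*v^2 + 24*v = (v)*(v^3 - v^2 - 14*v + 24) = v*(v + 4)*(v^2 - 5*v + 6) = v*(v - 2)*(v + 4)*(v - 3)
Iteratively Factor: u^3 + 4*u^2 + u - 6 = (u - 1)*(u^2 + 5*u + 6) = (u - 1)*(u + 3)*(u + 2)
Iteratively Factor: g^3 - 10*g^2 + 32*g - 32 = (g - 4)*(g^2 - 6*g + 8) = (g - 4)^2*(g - 2)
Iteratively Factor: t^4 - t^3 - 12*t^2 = (t)*(t^3 - t^2 - 12*t) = t*(t + 3)*(t^2 - 4*t) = t^2*(t + 3)*(t - 4)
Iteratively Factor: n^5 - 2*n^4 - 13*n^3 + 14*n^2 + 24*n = (n + 1)*(n^4 - 3*n^3 - 10*n^2 + 24*n) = n*(n + 1)*(n^3 - 3*n^2 - 10*n + 24) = n*(n + 1)*(n + 3)*(n^2 - 6*n + 8) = n*(n - 4)*(n + 1)*(n + 3)*(n - 2)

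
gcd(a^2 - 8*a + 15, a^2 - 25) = a - 5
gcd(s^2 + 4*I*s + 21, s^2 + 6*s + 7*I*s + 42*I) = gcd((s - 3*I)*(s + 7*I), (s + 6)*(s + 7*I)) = s + 7*I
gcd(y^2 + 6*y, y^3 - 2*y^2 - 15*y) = y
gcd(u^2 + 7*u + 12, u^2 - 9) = u + 3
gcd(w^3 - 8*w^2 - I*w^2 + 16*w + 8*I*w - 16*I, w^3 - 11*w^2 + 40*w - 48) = w^2 - 8*w + 16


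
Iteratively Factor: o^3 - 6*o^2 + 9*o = (o - 3)*(o^2 - 3*o) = o*(o - 3)*(o - 3)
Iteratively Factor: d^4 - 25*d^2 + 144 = (d - 3)*(d^3 + 3*d^2 - 16*d - 48) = (d - 3)*(d + 4)*(d^2 - d - 12) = (d - 4)*(d - 3)*(d + 4)*(d + 3)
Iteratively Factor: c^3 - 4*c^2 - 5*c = (c + 1)*(c^2 - 5*c) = (c - 5)*(c + 1)*(c)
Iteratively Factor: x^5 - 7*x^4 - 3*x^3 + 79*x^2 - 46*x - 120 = (x + 1)*(x^4 - 8*x^3 + 5*x^2 + 74*x - 120) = (x - 2)*(x + 1)*(x^3 - 6*x^2 - 7*x + 60) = (x - 4)*(x - 2)*(x + 1)*(x^2 - 2*x - 15) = (x - 4)*(x - 2)*(x + 1)*(x + 3)*(x - 5)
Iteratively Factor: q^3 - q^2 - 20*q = (q)*(q^2 - q - 20) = q*(q + 4)*(q - 5)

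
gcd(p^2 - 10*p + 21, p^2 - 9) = p - 3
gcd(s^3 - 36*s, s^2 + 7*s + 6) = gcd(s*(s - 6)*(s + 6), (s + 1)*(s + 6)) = s + 6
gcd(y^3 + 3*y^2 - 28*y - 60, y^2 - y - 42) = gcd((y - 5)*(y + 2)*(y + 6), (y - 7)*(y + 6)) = y + 6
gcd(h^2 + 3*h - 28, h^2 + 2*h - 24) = h - 4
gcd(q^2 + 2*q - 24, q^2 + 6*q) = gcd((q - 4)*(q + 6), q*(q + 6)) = q + 6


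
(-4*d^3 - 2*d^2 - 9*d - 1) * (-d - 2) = 4*d^4 + 10*d^3 + 13*d^2 + 19*d + 2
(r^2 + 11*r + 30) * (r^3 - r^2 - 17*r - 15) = r^5 + 10*r^4 + 2*r^3 - 232*r^2 - 675*r - 450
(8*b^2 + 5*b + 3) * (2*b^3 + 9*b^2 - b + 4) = 16*b^5 + 82*b^4 + 43*b^3 + 54*b^2 + 17*b + 12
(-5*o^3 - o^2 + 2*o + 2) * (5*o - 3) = -25*o^4 + 10*o^3 + 13*o^2 + 4*o - 6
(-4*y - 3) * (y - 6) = -4*y^2 + 21*y + 18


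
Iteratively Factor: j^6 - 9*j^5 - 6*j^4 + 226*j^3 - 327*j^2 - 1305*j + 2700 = (j + 3)*(j^5 - 12*j^4 + 30*j^3 + 136*j^2 - 735*j + 900) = (j - 3)*(j + 3)*(j^4 - 9*j^3 + 3*j^2 + 145*j - 300) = (j - 3)^2*(j + 3)*(j^3 - 6*j^2 - 15*j + 100) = (j - 5)*(j - 3)^2*(j + 3)*(j^2 - j - 20) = (j - 5)*(j - 3)^2*(j + 3)*(j + 4)*(j - 5)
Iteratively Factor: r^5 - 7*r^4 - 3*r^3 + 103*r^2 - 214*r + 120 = (r - 1)*(r^4 - 6*r^3 - 9*r^2 + 94*r - 120) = (r - 1)*(r + 4)*(r^3 - 10*r^2 + 31*r - 30) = (r - 2)*(r - 1)*(r + 4)*(r^2 - 8*r + 15) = (r - 3)*(r - 2)*(r - 1)*(r + 4)*(r - 5)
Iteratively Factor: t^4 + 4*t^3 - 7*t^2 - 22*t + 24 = (t + 4)*(t^3 - 7*t + 6) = (t - 2)*(t + 4)*(t^2 + 2*t - 3) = (t - 2)*(t + 3)*(t + 4)*(t - 1)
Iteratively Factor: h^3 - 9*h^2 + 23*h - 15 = (h - 1)*(h^2 - 8*h + 15) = (h - 3)*(h - 1)*(h - 5)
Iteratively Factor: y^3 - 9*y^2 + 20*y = (y)*(y^2 - 9*y + 20) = y*(y - 5)*(y - 4)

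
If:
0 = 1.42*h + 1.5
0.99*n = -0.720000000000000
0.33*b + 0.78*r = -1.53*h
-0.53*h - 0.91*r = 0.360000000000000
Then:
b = 4.38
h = -1.06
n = -0.73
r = 0.22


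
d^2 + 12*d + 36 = (d + 6)^2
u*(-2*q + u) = -2*q*u + u^2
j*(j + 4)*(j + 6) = j^3 + 10*j^2 + 24*j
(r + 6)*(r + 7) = r^2 + 13*r + 42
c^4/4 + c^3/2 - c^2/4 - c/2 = c*(c/2 + 1/2)*(c/2 + 1)*(c - 1)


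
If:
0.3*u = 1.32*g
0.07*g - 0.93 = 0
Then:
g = 13.29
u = 58.46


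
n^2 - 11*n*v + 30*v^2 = (n - 6*v)*(n - 5*v)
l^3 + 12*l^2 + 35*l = l*(l + 5)*(l + 7)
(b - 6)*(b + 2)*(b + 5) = b^3 + b^2 - 32*b - 60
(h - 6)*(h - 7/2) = h^2 - 19*h/2 + 21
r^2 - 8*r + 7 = (r - 7)*(r - 1)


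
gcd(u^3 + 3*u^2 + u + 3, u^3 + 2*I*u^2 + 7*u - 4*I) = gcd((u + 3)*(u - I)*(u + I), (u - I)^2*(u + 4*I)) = u - I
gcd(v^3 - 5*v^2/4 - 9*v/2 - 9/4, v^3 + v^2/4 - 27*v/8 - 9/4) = v + 3/4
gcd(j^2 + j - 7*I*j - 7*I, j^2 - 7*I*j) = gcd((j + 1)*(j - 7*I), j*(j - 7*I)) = j - 7*I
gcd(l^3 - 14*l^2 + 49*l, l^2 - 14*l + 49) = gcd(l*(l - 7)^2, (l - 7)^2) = l^2 - 14*l + 49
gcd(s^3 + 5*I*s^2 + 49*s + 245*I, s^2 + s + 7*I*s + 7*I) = s + 7*I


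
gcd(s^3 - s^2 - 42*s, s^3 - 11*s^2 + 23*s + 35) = s - 7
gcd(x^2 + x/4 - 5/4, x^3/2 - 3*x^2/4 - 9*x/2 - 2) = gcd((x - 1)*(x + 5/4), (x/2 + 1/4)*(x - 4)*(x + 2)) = 1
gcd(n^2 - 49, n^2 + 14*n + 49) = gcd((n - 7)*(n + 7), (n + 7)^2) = n + 7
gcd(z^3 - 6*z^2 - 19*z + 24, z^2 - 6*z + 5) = z - 1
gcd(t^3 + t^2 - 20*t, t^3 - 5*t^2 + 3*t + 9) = 1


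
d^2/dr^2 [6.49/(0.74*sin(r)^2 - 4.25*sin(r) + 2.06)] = (-14.215696*sin(r)^4 + 61.23315*sin(r)^3 - 56.328657*sin(r)^2 - 179.28625*sin(r) + 214.664538)/(0.74*sin(r)^2 - 4.25*sin(r) + 2.06)^3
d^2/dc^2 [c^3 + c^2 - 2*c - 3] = 6*c + 2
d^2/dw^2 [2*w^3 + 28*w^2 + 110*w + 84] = 12*w + 56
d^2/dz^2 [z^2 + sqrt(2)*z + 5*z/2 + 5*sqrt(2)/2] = 2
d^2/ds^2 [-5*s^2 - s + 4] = -10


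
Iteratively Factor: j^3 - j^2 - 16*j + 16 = (j + 4)*(j^2 - 5*j + 4) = (j - 1)*(j + 4)*(j - 4)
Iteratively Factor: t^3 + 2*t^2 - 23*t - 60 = (t + 4)*(t^2 - 2*t - 15) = (t - 5)*(t + 4)*(t + 3)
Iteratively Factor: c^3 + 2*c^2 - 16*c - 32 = (c + 2)*(c^2 - 16) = (c - 4)*(c + 2)*(c + 4)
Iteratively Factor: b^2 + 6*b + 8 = (b + 4)*(b + 2)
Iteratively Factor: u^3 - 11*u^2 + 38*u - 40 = (u - 2)*(u^2 - 9*u + 20) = (u - 5)*(u - 2)*(u - 4)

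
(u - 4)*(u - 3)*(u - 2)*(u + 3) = u^4 - 6*u^3 - u^2 + 54*u - 72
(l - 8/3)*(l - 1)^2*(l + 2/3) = l^4 - 4*l^3 + 29*l^2/9 + 14*l/9 - 16/9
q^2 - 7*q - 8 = (q - 8)*(q + 1)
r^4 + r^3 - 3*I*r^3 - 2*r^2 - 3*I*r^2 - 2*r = r*(r + 1)*(r - 2*I)*(r - I)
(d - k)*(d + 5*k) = d^2 + 4*d*k - 5*k^2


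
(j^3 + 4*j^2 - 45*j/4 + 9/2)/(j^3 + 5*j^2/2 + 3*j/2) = (4*j^3 + 16*j^2 - 45*j + 18)/(2*j*(2*j^2 + 5*j + 3))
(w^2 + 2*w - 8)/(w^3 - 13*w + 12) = (w - 2)/(w^2 - 4*w + 3)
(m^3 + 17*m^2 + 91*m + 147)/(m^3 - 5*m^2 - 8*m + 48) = (m^2 + 14*m + 49)/(m^2 - 8*m + 16)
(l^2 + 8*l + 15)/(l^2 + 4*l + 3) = (l + 5)/(l + 1)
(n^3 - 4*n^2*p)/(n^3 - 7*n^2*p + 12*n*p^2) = n/(n - 3*p)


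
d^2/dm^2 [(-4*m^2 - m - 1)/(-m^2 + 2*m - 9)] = 2*(9*m^3 - 105*m^2 - 33*m + 337)/(m^6 - 6*m^5 + 39*m^4 - 116*m^3 + 351*m^2 - 486*m + 729)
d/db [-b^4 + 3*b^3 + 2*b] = -4*b^3 + 9*b^2 + 2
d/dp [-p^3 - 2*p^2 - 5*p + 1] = -3*p^2 - 4*p - 5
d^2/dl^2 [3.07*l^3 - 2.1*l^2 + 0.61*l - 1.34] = 18.42*l - 4.2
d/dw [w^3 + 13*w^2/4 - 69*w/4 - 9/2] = 3*w^2 + 13*w/2 - 69/4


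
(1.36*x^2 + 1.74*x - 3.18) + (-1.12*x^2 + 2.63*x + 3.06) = 0.24*x^2 + 4.37*x - 0.12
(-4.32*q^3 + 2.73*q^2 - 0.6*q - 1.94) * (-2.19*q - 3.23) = 9.4608*q^4 + 7.9749*q^3 - 7.5039*q^2 + 6.1866*q + 6.2662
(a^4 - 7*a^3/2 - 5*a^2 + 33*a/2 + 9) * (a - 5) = a^5 - 17*a^4/2 + 25*a^3/2 + 83*a^2/2 - 147*a/2 - 45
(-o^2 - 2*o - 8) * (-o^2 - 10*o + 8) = o^4 + 12*o^3 + 20*o^2 + 64*o - 64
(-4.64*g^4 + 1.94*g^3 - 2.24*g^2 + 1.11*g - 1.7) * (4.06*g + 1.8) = -18.8384*g^5 - 0.475600000000001*g^4 - 5.6024*g^3 + 0.474599999999999*g^2 - 4.904*g - 3.06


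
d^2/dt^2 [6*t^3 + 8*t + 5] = 36*t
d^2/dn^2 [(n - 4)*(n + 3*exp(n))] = 3*n*exp(n) - 6*exp(n) + 2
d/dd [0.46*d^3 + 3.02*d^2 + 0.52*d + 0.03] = 1.38*d^2 + 6.04*d + 0.52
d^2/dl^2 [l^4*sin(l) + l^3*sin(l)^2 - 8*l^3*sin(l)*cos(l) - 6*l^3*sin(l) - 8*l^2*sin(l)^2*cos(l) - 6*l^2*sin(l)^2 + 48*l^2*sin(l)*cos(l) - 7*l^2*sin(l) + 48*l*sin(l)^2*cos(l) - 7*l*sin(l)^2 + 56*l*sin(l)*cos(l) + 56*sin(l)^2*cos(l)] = -l^4*sin(l) + 6*l^3*sin(l) + 16*l^3*sin(2*l) + 8*l^3*cos(l) + 2*l^3*cos(2*l) + 19*l^2*sin(l) - 90*l^2*sin(2*l) - 34*l^2*cos(l) - 60*l^2*cos(2*l) - 18*l^2*cos(3*l) - 28*l*sin(l) - 160*l*sin(2*l) - 24*l*sin(3*l) - 40*l*cos(l) + 175*l*cos(2*l) + 108*l*cos(3*l) + 3*l - 38*sin(l) + 34*sin(2*l) + 72*sin(3*l) - 18*cos(l) + 118*cos(2*l) + 130*cos(3*l) - 6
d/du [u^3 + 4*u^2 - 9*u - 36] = 3*u^2 + 8*u - 9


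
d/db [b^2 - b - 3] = 2*b - 1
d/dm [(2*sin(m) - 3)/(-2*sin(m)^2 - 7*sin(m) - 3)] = (4*sin(m)^2 - 12*sin(m) - 27)*cos(m)/((sin(m) + 3)^2*(2*sin(m) + 1)^2)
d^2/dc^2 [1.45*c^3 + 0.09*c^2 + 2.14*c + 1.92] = 8.7*c + 0.18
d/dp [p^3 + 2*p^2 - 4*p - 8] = 3*p^2 + 4*p - 4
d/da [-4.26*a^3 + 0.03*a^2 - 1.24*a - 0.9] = -12.78*a^2 + 0.06*a - 1.24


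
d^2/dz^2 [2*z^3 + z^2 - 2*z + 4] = 12*z + 2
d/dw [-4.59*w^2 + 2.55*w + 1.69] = 2.55 - 9.18*w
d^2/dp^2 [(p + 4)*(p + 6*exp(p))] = 6*p*exp(p) + 36*exp(p) + 2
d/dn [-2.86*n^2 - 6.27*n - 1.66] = -5.72*n - 6.27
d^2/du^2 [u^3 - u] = 6*u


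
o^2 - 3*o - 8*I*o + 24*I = (o - 3)*(o - 8*I)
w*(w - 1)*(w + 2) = w^3 + w^2 - 2*w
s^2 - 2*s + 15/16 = (s - 5/4)*(s - 3/4)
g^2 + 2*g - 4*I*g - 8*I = (g + 2)*(g - 4*I)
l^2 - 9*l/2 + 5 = (l - 5/2)*(l - 2)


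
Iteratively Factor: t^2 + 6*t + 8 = (t + 2)*(t + 4)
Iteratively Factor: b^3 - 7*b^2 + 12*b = (b - 4)*(b^2 - 3*b) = (b - 4)*(b - 3)*(b)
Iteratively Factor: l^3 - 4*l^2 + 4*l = (l - 2)*(l^2 - 2*l) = l*(l - 2)*(l - 2)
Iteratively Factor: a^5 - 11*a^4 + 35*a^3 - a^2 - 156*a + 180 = (a - 5)*(a^4 - 6*a^3 + 5*a^2 + 24*a - 36) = (a - 5)*(a + 2)*(a^3 - 8*a^2 + 21*a - 18) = (a - 5)*(a - 2)*(a + 2)*(a^2 - 6*a + 9) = (a - 5)*(a - 3)*(a - 2)*(a + 2)*(a - 3)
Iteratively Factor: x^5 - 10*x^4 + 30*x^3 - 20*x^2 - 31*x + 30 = (x - 2)*(x^4 - 8*x^3 + 14*x^2 + 8*x - 15) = (x - 5)*(x - 2)*(x^3 - 3*x^2 - x + 3) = (x - 5)*(x - 2)*(x - 1)*(x^2 - 2*x - 3) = (x - 5)*(x - 3)*(x - 2)*(x - 1)*(x + 1)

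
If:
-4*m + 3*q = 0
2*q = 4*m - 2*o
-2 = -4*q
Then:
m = 3/8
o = 1/4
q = 1/2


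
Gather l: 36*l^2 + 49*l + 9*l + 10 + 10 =36*l^2 + 58*l + 20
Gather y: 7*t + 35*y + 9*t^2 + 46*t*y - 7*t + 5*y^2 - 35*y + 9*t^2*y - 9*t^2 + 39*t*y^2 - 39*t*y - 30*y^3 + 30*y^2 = -30*y^3 + y^2*(39*t + 35) + y*(9*t^2 + 7*t)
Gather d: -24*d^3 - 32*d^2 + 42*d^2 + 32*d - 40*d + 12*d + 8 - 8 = -24*d^3 + 10*d^2 + 4*d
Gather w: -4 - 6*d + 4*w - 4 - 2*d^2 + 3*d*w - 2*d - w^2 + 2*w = -2*d^2 - 8*d - w^2 + w*(3*d + 6) - 8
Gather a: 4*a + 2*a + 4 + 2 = 6*a + 6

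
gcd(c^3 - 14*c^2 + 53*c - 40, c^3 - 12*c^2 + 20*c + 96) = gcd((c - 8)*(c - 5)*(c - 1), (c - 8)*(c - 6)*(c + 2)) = c - 8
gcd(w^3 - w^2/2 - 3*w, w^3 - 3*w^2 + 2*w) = w^2 - 2*w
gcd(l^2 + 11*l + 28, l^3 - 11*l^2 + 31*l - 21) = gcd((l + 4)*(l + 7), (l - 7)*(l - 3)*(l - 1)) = 1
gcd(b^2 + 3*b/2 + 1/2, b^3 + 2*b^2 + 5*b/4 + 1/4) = b^2 + 3*b/2 + 1/2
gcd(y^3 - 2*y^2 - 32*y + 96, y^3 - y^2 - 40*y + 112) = y^2 - 8*y + 16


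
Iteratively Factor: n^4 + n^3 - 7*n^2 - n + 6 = (n + 3)*(n^3 - 2*n^2 - n + 2) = (n + 1)*(n + 3)*(n^2 - 3*n + 2) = (n - 2)*(n + 1)*(n + 3)*(n - 1)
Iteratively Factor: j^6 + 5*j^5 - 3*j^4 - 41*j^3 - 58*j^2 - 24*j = (j - 3)*(j^5 + 8*j^4 + 21*j^3 + 22*j^2 + 8*j) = (j - 3)*(j + 4)*(j^4 + 4*j^3 + 5*j^2 + 2*j) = j*(j - 3)*(j + 4)*(j^3 + 4*j^2 + 5*j + 2) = j*(j - 3)*(j + 1)*(j + 4)*(j^2 + 3*j + 2) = j*(j - 3)*(j + 1)*(j + 2)*(j + 4)*(j + 1)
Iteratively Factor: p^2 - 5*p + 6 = (p - 2)*(p - 3)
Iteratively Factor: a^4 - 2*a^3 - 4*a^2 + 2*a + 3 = (a - 1)*(a^3 - a^2 - 5*a - 3) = (a - 3)*(a - 1)*(a^2 + 2*a + 1) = (a - 3)*(a - 1)*(a + 1)*(a + 1)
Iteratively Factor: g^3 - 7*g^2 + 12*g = (g - 3)*(g^2 - 4*g) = g*(g - 3)*(g - 4)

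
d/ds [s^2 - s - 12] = 2*s - 1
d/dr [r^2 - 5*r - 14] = 2*r - 5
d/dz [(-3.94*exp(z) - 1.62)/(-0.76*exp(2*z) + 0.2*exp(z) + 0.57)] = (-(1.52*exp(z) - 0.2)*(3.94*exp(z) + 1.62) + 2.9944*exp(2*z) - 0.788*exp(z) - 2.2458)*exp(z)/(-0.76*exp(2*z) + 0.2*exp(z) + 0.57)^2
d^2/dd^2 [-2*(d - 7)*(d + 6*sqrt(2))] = -4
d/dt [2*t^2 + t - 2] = 4*t + 1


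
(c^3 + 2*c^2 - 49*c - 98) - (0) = c^3 + 2*c^2 - 49*c - 98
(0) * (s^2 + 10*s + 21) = 0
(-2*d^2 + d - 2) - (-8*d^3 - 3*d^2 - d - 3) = 8*d^3 + d^2 + 2*d + 1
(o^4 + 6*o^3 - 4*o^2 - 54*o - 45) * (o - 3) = o^5 + 3*o^4 - 22*o^3 - 42*o^2 + 117*o + 135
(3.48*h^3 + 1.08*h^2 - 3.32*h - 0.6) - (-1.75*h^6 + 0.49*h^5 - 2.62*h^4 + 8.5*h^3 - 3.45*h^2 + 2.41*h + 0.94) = 1.75*h^6 - 0.49*h^5 + 2.62*h^4 - 5.02*h^3 + 4.53*h^2 - 5.73*h - 1.54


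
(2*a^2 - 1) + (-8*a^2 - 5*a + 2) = -6*a^2 - 5*a + 1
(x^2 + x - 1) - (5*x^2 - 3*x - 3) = -4*x^2 + 4*x + 2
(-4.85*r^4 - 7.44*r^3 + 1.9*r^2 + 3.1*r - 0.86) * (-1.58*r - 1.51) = 7.663*r^5 + 19.0787*r^4 + 8.2324*r^3 - 7.767*r^2 - 3.3222*r + 1.2986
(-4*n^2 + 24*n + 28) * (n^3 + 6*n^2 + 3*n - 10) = -4*n^5 + 160*n^3 + 280*n^2 - 156*n - 280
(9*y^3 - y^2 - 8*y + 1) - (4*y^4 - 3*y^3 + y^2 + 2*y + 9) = -4*y^4 + 12*y^3 - 2*y^2 - 10*y - 8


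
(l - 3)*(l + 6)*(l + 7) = l^3 + 10*l^2 + 3*l - 126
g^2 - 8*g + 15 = (g - 5)*(g - 3)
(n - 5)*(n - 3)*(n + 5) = n^3 - 3*n^2 - 25*n + 75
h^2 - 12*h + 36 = (h - 6)^2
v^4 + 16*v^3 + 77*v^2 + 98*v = v*(v + 2)*(v + 7)^2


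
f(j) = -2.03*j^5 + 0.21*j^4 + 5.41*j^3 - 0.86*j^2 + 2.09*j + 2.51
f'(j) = -10.15*j^4 + 0.84*j^3 + 16.23*j^2 - 1.72*j + 2.09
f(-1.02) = -3.79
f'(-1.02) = 8.85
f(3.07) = -377.58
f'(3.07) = -727.53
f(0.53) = 4.11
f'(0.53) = 5.06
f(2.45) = -89.60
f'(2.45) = -258.05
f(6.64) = -24231.63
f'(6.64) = -18778.35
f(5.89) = -13047.20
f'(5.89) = -11489.29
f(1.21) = 8.55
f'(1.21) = 3.50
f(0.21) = 2.96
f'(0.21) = 2.43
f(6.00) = -14360.47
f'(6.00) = -12396.91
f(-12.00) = 499988.63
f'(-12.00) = -209562.07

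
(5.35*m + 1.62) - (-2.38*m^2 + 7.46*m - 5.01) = 2.38*m^2 - 2.11*m + 6.63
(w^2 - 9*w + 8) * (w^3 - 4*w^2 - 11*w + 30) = w^5 - 13*w^4 + 33*w^3 + 97*w^2 - 358*w + 240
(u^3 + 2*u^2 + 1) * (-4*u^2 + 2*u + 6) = -4*u^5 - 6*u^4 + 10*u^3 + 8*u^2 + 2*u + 6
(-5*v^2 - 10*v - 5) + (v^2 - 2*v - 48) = -4*v^2 - 12*v - 53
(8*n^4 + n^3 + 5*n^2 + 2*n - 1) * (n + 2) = 8*n^5 + 17*n^4 + 7*n^3 + 12*n^2 + 3*n - 2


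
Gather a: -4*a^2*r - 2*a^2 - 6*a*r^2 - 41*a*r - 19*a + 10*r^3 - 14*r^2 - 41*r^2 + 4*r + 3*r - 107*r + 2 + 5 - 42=a^2*(-4*r - 2) + a*(-6*r^2 - 41*r - 19) + 10*r^3 - 55*r^2 - 100*r - 35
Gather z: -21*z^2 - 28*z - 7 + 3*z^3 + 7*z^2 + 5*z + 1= 3*z^3 - 14*z^2 - 23*z - 6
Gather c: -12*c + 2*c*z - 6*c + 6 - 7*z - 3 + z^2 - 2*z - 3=c*(2*z - 18) + z^2 - 9*z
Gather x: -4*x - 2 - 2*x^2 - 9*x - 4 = -2*x^2 - 13*x - 6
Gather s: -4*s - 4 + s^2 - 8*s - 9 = s^2 - 12*s - 13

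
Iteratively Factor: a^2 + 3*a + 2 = (a + 2)*(a + 1)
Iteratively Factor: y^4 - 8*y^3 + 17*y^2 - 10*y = (y)*(y^3 - 8*y^2 + 17*y - 10) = y*(y - 2)*(y^2 - 6*y + 5) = y*(y - 2)*(y - 1)*(y - 5)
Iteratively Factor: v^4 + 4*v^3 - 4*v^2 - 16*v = (v - 2)*(v^3 + 6*v^2 + 8*v) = v*(v - 2)*(v^2 + 6*v + 8) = v*(v - 2)*(v + 2)*(v + 4)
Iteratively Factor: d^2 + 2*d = (d)*(d + 2)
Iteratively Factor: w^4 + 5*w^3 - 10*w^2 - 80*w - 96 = (w + 4)*(w^3 + w^2 - 14*w - 24) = (w + 3)*(w + 4)*(w^2 - 2*w - 8) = (w - 4)*(w + 3)*(w + 4)*(w + 2)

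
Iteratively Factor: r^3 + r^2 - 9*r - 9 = (r + 3)*(r^2 - 2*r - 3) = (r + 1)*(r + 3)*(r - 3)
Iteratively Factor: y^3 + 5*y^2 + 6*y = (y + 3)*(y^2 + 2*y) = y*(y + 3)*(y + 2)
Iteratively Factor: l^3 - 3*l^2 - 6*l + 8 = (l - 1)*(l^2 - 2*l - 8) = (l - 4)*(l - 1)*(l + 2)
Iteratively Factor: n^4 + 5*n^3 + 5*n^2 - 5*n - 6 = (n + 2)*(n^3 + 3*n^2 - n - 3) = (n + 1)*(n + 2)*(n^2 + 2*n - 3) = (n - 1)*(n + 1)*(n + 2)*(n + 3)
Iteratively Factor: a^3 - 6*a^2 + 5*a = (a - 5)*(a^2 - a) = (a - 5)*(a - 1)*(a)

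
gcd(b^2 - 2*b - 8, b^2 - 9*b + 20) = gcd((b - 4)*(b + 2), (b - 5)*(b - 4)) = b - 4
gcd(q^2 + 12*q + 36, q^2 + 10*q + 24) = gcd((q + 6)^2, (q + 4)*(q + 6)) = q + 6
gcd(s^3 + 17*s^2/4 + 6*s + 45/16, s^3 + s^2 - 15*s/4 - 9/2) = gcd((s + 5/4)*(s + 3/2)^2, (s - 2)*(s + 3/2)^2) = s^2 + 3*s + 9/4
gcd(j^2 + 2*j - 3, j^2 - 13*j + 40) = 1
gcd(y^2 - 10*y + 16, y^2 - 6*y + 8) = y - 2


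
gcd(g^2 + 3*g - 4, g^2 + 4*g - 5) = g - 1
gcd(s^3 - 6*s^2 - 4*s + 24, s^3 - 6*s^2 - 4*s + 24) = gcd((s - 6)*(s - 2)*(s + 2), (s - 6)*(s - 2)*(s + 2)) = s^3 - 6*s^2 - 4*s + 24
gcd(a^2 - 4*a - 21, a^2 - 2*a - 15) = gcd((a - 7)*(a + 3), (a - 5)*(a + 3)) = a + 3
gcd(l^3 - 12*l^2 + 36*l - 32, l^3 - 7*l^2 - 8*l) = l - 8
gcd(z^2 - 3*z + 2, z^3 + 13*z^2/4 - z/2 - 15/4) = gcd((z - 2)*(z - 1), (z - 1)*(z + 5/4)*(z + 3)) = z - 1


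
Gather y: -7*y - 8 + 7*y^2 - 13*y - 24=7*y^2 - 20*y - 32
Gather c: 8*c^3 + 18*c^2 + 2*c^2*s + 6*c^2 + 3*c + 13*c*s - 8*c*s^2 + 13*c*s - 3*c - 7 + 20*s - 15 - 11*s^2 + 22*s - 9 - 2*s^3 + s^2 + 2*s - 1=8*c^3 + c^2*(2*s + 24) + c*(-8*s^2 + 26*s) - 2*s^3 - 10*s^2 + 44*s - 32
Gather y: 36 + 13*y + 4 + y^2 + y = y^2 + 14*y + 40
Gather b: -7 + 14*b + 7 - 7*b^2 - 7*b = -7*b^2 + 7*b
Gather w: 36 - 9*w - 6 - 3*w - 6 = 24 - 12*w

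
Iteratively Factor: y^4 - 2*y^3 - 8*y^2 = (y)*(y^3 - 2*y^2 - 8*y) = y^2*(y^2 - 2*y - 8) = y^2*(y - 4)*(y + 2)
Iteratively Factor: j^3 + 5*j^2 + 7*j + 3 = (j + 3)*(j^2 + 2*j + 1) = (j + 1)*(j + 3)*(j + 1)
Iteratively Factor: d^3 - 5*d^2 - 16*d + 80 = (d - 5)*(d^2 - 16) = (d - 5)*(d - 4)*(d + 4)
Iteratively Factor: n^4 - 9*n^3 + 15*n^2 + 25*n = (n - 5)*(n^3 - 4*n^2 - 5*n) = n*(n - 5)*(n^2 - 4*n - 5) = n*(n - 5)*(n + 1)*(n - 5)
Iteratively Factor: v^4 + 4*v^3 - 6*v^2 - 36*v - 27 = (v - 3)*(v^3 + 7*v^2 + 15*v + 9) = (v - 3)*(v + 1)*(v^2 + 6*v + 9) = (v - 3)*(v + 1)*(v + 3)*(v + 3)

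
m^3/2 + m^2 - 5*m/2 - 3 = (m/2 + 1/2)*(m - 2)*(m + 3)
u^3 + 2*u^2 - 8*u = u*(u - 2)*(u + 4)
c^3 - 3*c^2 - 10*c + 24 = (c - 4)*(c - 2)*(c + 3)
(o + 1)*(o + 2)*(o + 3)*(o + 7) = o^4 + 13*o^3 + 53*o^2 + 83*o + 42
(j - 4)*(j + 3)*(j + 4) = j^3 + 3*j^2 - 16*j - 48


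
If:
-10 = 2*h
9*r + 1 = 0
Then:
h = -5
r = -1/9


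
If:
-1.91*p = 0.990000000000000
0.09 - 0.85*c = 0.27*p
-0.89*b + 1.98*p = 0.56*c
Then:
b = -1.32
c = 0.27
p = -0.52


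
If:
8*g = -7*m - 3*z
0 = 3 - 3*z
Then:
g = -7*m/8 - 3/8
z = 1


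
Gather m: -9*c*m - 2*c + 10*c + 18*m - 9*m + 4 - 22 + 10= 8*c + m*(9 - 9*c) - 8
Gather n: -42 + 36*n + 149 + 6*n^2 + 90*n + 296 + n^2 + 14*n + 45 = 7*n^2 + 140*n + 448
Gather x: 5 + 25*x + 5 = 25*x + 10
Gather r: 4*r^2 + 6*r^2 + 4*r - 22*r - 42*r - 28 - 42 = 10*r^2 - 60*r - 70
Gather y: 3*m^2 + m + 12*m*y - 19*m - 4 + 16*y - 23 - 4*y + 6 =3*m^2 - 18*m + y*(12*m + 12) - 21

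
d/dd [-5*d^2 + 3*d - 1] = 3 - 10*d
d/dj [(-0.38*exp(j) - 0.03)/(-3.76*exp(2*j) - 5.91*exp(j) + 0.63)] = (-(0.38*exp(j) + 0.03)*(7.52*exp(j) + 5.91) + 1.4288*exp(2*j) + 2.2458*exp(j) - 0.2394)*exp(j)/(3.76*exp(2*j) + 5.91*exp(j) - 0.63)^2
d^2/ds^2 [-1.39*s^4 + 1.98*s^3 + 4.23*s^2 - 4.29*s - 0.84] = -16.68*s^2 + 11.88*s + 8.46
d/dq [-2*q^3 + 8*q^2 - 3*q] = -6*q^2 + 16*q - 3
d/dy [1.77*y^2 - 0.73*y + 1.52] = 3.54*y - 0.73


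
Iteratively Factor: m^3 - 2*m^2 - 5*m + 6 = (m - 1)*(m^2 - m - 6) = (m - 3)*(m - 1)*(m + 2)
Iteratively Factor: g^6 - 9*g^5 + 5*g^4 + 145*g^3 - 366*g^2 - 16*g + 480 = (g - 2)*(g^5 - 7*g^4 - 9*g^3 + 127*g^2 - 112*g - 240) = (g - 3)*(g - 2)*(g^4 - 4*g^3 - 21*g^2 + 64*g + 80) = (g - 3)*(g - 2)*(g + 1)*(g^3 - 5*g^2 - 16*g + 80) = (g - 3)*(g - 2)*(g + 1)*(g + 4)*(g^2 - 9*g + 20) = (g - 4)*(g - 3)*(g - 2)*(g + 1)*(g + 4)*(g - 5)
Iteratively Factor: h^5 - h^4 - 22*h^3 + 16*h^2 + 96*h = (h + 2)*(h^4 - 3*h^3 - 16*h^2 + 48*h) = (h - 3)*(h + 2)*(h^3 - 16*h) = (h - 3)*(h + 2)*(h + 4)*(h^2 - 4*h) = (h - 4)*(h - 3)*(h + 2)*(h + 4)*(h)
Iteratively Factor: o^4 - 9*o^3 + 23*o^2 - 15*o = (o - 5)*(o^3 - 4*o^2 + 3*o) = (o - 5)*(o - 1)*(o^2 - 3*o) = (o - 5)*(o - 3)*(o - 1)*(o)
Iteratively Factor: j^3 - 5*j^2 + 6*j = (j - 2)*(j^2 - 3*j) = j*(j - 2)*(j - 3)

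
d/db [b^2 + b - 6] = 2*b + 1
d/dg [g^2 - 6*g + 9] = 2*g - 6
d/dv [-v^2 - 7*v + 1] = -2*v - 7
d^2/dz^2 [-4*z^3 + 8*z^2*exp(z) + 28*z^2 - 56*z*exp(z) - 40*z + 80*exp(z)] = 8*z^2*exp(z) - 24*z*exp(z) - 24*z - 16*exp(z) + 56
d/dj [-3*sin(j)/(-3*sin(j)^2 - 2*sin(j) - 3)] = 9*cos(j)^3/(3*sin(j)^2 + 2*sin(j) + 3)^2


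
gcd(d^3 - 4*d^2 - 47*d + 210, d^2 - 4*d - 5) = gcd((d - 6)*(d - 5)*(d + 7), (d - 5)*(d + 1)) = d - 5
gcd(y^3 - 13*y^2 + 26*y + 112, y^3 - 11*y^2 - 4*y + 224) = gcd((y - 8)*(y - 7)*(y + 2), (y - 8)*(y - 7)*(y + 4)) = y^2 - 15*y + 56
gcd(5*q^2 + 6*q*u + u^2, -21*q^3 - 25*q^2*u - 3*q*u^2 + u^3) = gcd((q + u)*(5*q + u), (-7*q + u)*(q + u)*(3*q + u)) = q + u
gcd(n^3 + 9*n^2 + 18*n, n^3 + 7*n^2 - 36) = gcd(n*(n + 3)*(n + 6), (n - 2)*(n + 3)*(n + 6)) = n^2 + 9*n + 18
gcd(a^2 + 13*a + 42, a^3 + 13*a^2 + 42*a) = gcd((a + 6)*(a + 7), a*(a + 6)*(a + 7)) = a^2 + 13*a + 42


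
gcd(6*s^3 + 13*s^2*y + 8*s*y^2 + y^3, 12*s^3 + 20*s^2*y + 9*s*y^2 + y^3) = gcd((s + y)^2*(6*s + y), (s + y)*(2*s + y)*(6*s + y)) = 6*s^2 + 7*s*y + y^2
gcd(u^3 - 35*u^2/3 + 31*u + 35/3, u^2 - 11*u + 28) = u - 7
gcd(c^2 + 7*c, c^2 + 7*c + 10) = 1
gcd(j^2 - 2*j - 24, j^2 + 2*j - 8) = j + 4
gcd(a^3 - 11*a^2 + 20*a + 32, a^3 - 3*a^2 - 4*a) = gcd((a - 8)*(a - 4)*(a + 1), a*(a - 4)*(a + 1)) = a^2 - 3*a - 4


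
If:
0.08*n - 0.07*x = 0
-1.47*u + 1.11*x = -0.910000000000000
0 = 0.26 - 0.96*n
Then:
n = 0.27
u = 0.85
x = 0.31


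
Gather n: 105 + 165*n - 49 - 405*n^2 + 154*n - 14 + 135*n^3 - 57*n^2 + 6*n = 135*n^3 - 462*n^2 + 325*n + 42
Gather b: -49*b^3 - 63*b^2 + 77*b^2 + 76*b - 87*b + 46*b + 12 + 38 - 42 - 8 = -49*b^3 + 14*b^2 + 35*b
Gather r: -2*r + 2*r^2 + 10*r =2*r^2 + 8*r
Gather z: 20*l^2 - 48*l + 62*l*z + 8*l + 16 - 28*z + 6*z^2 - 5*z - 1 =20*l^2 - 40*l + 6*z^2 + z*(62*l - 33) + 15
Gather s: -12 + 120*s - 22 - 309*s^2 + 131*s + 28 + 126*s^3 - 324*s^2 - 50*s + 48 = 126*s^3 - 633*s^2 + 201*s + 42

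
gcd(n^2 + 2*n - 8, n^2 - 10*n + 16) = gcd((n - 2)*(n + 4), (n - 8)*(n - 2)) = n - 2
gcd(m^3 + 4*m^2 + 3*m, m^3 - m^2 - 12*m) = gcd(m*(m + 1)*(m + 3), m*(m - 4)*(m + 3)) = m^2 + 3*m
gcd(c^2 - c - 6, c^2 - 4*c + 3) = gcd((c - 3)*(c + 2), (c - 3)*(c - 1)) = c - 3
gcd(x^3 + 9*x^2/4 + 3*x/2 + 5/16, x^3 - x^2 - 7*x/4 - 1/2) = x^2 + x + 1/4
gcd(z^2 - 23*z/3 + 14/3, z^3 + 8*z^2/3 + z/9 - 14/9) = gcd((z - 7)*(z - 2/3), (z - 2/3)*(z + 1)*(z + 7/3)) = z - 2/3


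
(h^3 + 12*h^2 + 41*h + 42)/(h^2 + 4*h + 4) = (h^2 + 10*h + 21)/(h + 2)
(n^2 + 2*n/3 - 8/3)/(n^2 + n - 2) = (n - 4/3)/(n - 1)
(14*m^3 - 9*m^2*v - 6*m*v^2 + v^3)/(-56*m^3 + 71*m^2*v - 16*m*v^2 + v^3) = (2*m + v)/(-8*m + v)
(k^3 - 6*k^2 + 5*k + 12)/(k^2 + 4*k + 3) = (k^2 - 7*k + 12)/(k + 3)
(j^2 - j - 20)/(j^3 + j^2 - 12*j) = (j - 5)/(j*(j - 3))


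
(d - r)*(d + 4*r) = d^2 + 3*d*r - 4*r^2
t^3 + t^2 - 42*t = t*(t - 6)*(t + 7)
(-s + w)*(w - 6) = -s*w + 6*s + w^2 - 6*w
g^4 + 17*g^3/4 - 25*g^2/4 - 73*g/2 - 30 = (g - 3)*(g + 5/4)*(g + 2)*(g + 4)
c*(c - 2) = c^2 - 2*c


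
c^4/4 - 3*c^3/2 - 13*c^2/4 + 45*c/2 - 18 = (c/4 + 1)*(c - 6)*(c - 3)*(c - 1)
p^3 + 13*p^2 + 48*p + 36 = (p + 1)*(p + 6)^2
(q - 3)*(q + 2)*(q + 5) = q^3 + 4*q^2 - 11*q - 30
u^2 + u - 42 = (u - 6)*(u + 7)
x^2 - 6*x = x*(x - 6)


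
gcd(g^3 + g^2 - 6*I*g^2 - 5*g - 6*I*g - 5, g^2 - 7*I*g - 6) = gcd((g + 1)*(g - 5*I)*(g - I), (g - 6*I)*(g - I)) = g - I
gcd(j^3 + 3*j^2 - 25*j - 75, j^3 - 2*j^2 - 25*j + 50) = j^2 - 25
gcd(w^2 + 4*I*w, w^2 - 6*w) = w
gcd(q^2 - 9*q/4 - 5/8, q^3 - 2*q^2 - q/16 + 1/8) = q + 1/4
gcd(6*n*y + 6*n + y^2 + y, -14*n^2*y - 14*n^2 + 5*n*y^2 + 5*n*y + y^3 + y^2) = y + 1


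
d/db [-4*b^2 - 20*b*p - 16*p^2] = -8*b - 20*p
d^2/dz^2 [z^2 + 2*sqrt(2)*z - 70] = 2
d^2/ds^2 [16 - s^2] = -2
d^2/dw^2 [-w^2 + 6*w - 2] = -2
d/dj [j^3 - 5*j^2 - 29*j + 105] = 3*j^2 - 10*j - 29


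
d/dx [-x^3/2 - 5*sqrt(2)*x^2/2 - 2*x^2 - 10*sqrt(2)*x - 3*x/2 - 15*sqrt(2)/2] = -3*x^2/2 - 5*sqrt(2)*x - 4*x - 10*sqrt(2) - 3/2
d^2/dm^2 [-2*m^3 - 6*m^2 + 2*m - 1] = -12*m - 12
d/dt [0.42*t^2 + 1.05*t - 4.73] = 0.84*t + 1.05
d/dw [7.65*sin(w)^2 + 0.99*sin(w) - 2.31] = (15.3*sin(w) + 0.99)*cos(w)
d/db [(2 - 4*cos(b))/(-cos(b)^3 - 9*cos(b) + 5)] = 2*(3*cos(b) - 3*cos(2*b)/2 + cos(3*b) - 1/2)*sin(b)/(cos(b)^3 + 9*cos(b) - 5)^2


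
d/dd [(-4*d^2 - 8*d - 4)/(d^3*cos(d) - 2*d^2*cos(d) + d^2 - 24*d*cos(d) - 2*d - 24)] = 4*(2*(d + 1)*(-d^3*cos(d) + 2*d^2*cos(d) - d^2 + 24*d*cos(d) + 2*d + 24) - (d^2 + 2*d + 1)*(d^3*sin(d) - 2*d^2*sin(d) - 3*d^2*cos(d) - 24*d*sin(d) + 4*d*cos(d) - 2*d + 24*cos(d) + 2))/((d - 6)^2*(d + 4)^2*(d*cos(d) + 1)^2)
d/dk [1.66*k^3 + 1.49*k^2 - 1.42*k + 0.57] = 4.98*k^2 + 2.98*k - 1.42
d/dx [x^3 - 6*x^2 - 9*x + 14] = 3*x^2 - 12*x - 9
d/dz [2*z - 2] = 2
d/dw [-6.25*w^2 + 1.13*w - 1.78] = 1.13 - 12.5*w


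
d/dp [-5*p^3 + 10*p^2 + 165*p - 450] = -15*p^2 + 20*p + 165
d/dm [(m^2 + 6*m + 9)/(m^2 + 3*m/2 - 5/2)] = 2*(-9*m^2 - 46*m - 57)/(4*m^4 + 12*m^3 - 11*m^2 - 30*m + 25)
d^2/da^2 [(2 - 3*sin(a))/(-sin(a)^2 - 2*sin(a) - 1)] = (-3*sin(a)^2 + 23*sin(a) - 24)/(sin(a) + 1)^3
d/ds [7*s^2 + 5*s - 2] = 14*s + 5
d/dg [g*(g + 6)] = 2*g + 6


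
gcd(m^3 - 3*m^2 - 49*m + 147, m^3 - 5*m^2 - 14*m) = m - 7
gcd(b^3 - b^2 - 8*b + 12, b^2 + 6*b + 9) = b + 3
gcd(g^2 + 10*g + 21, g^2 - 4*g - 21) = g + 3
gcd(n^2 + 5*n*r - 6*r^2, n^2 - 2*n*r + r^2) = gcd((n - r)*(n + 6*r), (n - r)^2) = -n + r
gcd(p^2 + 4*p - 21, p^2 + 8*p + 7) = p + 7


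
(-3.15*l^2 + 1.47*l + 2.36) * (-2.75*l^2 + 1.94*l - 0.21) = 8.6625*l^4 - 10.1535*l^3 - 2.9767*l^2 + 4.2697*l - 0.4956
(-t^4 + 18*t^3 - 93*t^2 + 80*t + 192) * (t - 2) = -t^5 + 20*t^4 - 129*t^3 + 266*t^2 + 32*t - 384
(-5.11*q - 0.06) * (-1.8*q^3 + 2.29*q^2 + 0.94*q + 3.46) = 9.198*q^4 - 11.5939*q^3 - 4.9408*q^2 - 17.737*q - 0.2076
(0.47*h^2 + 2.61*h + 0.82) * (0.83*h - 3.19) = 0.3901*h^3 + 0.667*h^2 - 7.6453*h - 2.6158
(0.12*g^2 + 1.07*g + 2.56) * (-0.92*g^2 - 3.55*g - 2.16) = -0.1104*g^4 - 1.4104*g^3 - 6.4129*g^2 - 11.3992*g - 5.5296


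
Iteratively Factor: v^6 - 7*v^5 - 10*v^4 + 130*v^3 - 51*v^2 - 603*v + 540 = (v - 1)*(v^5 - 6*v^4 - 16*v^3 + 114*v^2 + 63*v - 540) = (v - 1)*(v + 3)*(v^4 - 9*v^3 + 11*v^2 + 81*v - 180) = (v - 5)*(v - 1)*(v + 3)*(v^3 - 4*v^2 - 9*v + 36) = (v - 5)*(v - 3)*(v - 1)*(v + 3)*(v^2 - v - 12) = (v - 5)*(v - 3)*(v - 1)*(v + 3)^2*(v - 4)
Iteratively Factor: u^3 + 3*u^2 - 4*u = (u + 4)*(u^2 - u) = u*(u + 4)*(u - 1)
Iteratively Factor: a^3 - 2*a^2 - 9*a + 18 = (a + 3)*(a^2 - 5*a + 6) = (a - 2)*(a + 3)*(a - 3)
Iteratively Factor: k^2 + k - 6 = (k - 2)*(k + 3)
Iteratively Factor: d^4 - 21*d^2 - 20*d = (d)*(d^3 - 21*d - 20) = d*(d + 1)*(d^2 - d - 20) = d*(d - 5)*(d + 1)*(d + 4)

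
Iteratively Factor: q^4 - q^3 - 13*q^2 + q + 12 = (q + 3)*(q^3 - 4*q^2 - q + 4) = (q - 1)*(q + 3)*(q^2 - 3*q - 4) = (q - 1)*(q + 1)*(q + 3)*(q - 4)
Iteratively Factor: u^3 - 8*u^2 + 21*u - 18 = (u - 2)*(u^2 - 6*u + 9) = (u - 3)*(u - 2)*(u - 3)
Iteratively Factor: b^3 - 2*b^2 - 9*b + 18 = (b - 3)*(b^2 + b - 6) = (b - 3)*(b - 2)*(b + 3)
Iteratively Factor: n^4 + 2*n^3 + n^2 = (n + 1)*(n^3 + n^2) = (n + 1)^2*(n^2) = n*(n + 1)^2*(n)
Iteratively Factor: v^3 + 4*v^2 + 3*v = (v)*(v^2 + 4*v + 3) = v*(v + 3)*(v + 1)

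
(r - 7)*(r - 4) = r^2 - 11*r + 28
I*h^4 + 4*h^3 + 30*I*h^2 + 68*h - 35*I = (h - 7*I)*(h - I)*(h + 5*I)*(I*h + 1)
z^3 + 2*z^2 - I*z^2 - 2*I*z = z*(z + 2)*(z - I)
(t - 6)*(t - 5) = t^2 - 11*t + 30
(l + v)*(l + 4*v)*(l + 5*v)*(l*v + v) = l^4*v + 10*l^3*v^2 + l^3*v + 29*l^2*v^3 + 10*l^2*v^2 + 20*l*v^4 + 29*l*v^3 + 20*v^4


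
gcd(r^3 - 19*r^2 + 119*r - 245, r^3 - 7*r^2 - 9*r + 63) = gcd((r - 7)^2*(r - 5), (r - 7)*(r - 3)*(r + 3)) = r - 7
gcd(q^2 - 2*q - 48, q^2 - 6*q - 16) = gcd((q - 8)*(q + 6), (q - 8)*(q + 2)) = q - 8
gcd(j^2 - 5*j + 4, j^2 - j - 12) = j - 4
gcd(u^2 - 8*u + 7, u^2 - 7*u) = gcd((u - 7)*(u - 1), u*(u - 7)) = u - 7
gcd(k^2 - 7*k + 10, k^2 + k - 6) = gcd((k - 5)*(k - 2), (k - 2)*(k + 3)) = k - 2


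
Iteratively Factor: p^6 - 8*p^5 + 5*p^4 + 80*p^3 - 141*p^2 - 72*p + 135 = (p - 5)*(p^5 - 3*p^4 - 10*p^3 + 30*p^2 + 9*p - 27) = (p - 5)*(p - 3)*(p^4 - 10*p^2 + 9) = (p - 5)*(p - 3)*(p + 3)*(p^3 - 3*p^2 - p + 3) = (p - 5)*(p - 3)^2*(p + 3)*(p^2 - 1) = (p - 5)*(p - 3)^2*(p + 1)*(p + 3)*(p - 1)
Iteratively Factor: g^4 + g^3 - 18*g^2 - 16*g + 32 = (g - 4)*(g^3 + 5*g^2 + 2*g - 8) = (g - 4)*(g + 2)*(g^2 + 3*g - 4) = (g - 4)*(g - 1)*(g + 2)*(g + 4)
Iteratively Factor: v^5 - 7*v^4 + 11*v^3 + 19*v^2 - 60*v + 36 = (v - 1)*(v^4 - 6*v^3 + 5*v^2 + 24*v - 36) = (v - 1)*(v + 2)*(v^3 - 8*v^2 + 21*v - 18) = (v - 3)*(v - 1)*(v + 2)*(v^2 - 5*v + 6) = (v - 3)^2*(v - 1)*(v + 2)*(v - 2)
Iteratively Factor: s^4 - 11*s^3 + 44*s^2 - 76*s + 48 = (s - 4)*(s^3 - 7*s^2 + 16*s - 12) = (s - 4)*(s - 3)*(s^2 - 4*s + 4) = (s - 4)*(s - 3)*(s - 2)*(s - 2)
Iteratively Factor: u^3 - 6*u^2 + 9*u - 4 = (u - 4)*(u^2 - 2*u + 1) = (u - 4)*(u - 1)*(u - 1)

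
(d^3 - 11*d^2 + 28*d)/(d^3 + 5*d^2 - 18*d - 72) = d*(d - 7)/(d^2 + 9*d + 18)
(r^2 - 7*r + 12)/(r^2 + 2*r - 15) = (r - 4)/(r + 5)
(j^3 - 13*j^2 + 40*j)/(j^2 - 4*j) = (j^2 - 13*j + 40)/(j - 4)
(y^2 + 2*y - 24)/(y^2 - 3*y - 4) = (y + 6)/(y + 1)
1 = 1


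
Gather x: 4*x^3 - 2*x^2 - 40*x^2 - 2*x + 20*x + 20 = 4*x^3 - 42*x^2 + 18*x + 20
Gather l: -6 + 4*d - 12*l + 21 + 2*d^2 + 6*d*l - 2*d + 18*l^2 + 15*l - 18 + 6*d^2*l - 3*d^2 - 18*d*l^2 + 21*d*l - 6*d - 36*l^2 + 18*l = -d^2 - 4*d + l^2*(-18*d - 18) + l*(6*d^2 + 27*d + 21) - 3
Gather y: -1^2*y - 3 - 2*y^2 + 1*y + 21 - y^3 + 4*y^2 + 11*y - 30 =-y^3 + 2*y^2 + 11*y - 12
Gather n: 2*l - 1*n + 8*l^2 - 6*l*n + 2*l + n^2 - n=8*l^2 + 4*l + n^2 + n*(-6*l - 2)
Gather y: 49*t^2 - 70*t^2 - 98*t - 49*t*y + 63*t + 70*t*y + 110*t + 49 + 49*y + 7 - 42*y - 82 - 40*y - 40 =-21*t^2 + 75*t + y*(21*t - 33) - 66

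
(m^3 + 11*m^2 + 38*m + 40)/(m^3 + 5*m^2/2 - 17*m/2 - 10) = 2*(m^2 + 7*m + 10)/(2*m^2 - 3*m - 5)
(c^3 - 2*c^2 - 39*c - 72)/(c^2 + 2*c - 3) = (c^2 - 5*c - 24)/(c - 1)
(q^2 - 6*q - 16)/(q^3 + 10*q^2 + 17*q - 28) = (q^2 - 6*q - 16)/(q^3 + 10*q^2 + 17*q - 28)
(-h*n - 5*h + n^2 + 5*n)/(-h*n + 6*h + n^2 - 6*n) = (n + 5)/(n - 6)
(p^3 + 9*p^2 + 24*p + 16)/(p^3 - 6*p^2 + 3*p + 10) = (p^2 + 8*p + 16)/(p^2 - 7*p + 10)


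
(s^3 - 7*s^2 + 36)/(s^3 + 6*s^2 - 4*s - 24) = (s^2 - 9*s + 18)/(s^2 + 4*s - 12)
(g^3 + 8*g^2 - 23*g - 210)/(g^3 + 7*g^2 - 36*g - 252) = (g - 5)/(g - 6)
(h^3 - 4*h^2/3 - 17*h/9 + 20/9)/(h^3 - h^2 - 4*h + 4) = (h^2 - h/3 - 20/9)/(h^2 - 4)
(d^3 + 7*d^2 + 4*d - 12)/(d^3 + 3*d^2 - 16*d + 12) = (d + 2)/(d - 2)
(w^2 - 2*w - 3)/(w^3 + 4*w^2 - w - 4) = (w - 3)/(w^2 + 3*w - 4)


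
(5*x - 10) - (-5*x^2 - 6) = 5*x^2 + 5*x - 4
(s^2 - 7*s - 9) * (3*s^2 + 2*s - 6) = 3*s^4 - 19*s^3 - 47*s^2 + 24*s + 54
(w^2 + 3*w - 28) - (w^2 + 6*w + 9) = -3*w - 37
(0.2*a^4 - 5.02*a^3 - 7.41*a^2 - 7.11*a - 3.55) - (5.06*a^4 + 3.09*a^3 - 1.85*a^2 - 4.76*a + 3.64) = -4.86*a^4 - 8.11*a^3 - 5.56*a^2 - 2.35*a - 7.19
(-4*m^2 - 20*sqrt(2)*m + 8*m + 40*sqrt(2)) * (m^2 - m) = -4*m^4 - 20*sqrt(2)*m^3 + 12*m^3 - 8*m^2 + 60*sqrt(2)*m^2 - 40*sqrt(2)*m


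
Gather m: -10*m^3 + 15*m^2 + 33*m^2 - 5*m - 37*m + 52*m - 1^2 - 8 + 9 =-10*m^3 + 48*m^2 + 10*m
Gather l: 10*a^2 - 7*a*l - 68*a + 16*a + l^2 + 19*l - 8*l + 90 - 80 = 10*a^2 - 52*a + l^2 + l*(11 - 7*a) + 10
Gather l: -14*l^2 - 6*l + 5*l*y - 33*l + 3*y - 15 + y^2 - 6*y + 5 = -14*l^2 + l*(5*y - 39) + y^2 - 3*y - 10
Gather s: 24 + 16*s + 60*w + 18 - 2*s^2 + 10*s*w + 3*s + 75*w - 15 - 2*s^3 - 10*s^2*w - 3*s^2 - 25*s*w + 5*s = -2*s^3 + s^2*(-10*w - 5) + s*(24 - 15*w) + 135*w + 27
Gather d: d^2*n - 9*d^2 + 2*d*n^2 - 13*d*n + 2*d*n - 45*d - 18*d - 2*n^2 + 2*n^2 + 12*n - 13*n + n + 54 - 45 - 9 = d^2*(n - 9) + d*(2*n^2 - 11*n - 63)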